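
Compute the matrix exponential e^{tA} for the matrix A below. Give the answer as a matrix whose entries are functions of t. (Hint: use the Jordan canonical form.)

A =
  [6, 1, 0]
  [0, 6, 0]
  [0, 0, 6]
e^{tA} =
  [exp(6*t), t*exp(6*t), 0]
  [0, exp(6*t), 0]
  [0, 0, exp(6*t)]

Strategy: write A = P · J · P⁻¹ where J is a Jordan canonical form, so e^{tA} = P · e^{tJ} · P⁻¹, and e^{tJ} can be computed block-by-block.

A has Jordan form
J =
  [6, 1, 0]
  [0, 6, 0]
  [0, 0, 6]
(up to reordering of blocks).

Per-block formulas:
  For a 2×2 Jordan block J_2(6): exp(t · J_2(6)) = e^(6t)·(I + t·N), where N is the 2×2 nilpotent shift.
  For a 1×1 block at λ = 6: exp(t · [6]) = [e^(6t)].

After assembling e^{tJ} and conjugating by P, we get:

e^{tA} =
  [exp(6*t), t*exp(6*t), 0]
  [0, exp(6*t), 0]
  [0, 0, exp(6*t)]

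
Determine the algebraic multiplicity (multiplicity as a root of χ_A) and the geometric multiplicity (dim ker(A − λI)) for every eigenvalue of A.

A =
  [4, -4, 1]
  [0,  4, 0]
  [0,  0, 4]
λ = 4: alg = 3, geom = 2

Step 1 — factor the characteristic polynomial to read off the algebraic multiplicities:
  χ_A(x) = (x - 4)^3

Step 2 — compute geometric multiplicities via the rank-nullity identity g(λ) = n − rank(A − λI):
  rank(A − (4)·I) = 1, so dim ker(A − (4)·I) = n − 1 = 2

Summary:
  λ = 4: algebraic multiplicity = 3, geometric multiplicity = 2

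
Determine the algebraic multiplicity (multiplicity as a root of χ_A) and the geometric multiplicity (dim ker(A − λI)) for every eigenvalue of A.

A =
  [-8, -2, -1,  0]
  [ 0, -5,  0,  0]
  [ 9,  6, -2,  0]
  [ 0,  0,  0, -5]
λ = -5: alg = 4, geom = 3

Step 1 — factor the characteristic polynomial to read off the algebraic multiplicities:
  χ_A(x) = (x + 5)^4

Step 2 — compute geometric multiplicities via the rank-nullity identity g(λ) = n − rank(A − λI):
  rank(A − (-5)·I) = 1, so dim ker(A − (-5)·I) = n − 1 = 3

Summary:
  λ = -5: algebraic multiplicity = 4, geometric multiplicity = 3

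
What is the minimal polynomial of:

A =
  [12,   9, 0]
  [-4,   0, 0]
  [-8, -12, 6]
x^2 - 12*x + 36

The characteristic polynomial is χ_A(x) = (x - 6)^3, so the eigenvalues are known. The minimal polynomial is
  m_A(x) = Π_λ (x − λ)^{k_λ}
where k_λ is the size of the *largest* Jordan block for λ (equivalently, the smallest k with (A − λI)^k v = 0 for every generalised eigenvector v of λ).

  λ = 6: largest Jordan block has size 2, contributing (x − 6)^2

So m_A(x) = (x - 6)^2 = x^2 - 12*x + 36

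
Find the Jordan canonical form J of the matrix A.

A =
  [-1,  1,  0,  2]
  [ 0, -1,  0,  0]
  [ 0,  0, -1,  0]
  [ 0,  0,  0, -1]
J_2(-1) ⊕ J_1(-1) ⊕ J_1(-1)

The characteristic polynomial is
  det(x·I − A) = x^4 + 4*x^3 + 6*x^2 + 4*x + 1 = (x + 1)^4

Eigenvalues and multiplicities (the geometric multiplicity of λ is n − rank(A − λI), which equals the number of Jordan blocks for λ):
  λ = -1: algebraic multiplicity = 4, geometric multiplicity = 3

Determining the block sizes for each eigenvalue:
  λ = -1: 3 blocks summing to 4 forces exactly one block of size 2 and the rest size 1 → block sizes [2, 1, 1]

Assembling the blocks gives a Jordan form
J =
  [-1,  1,  0,  0]
  [ 0, -1,  0,  0]
  [ 0,  0, -1,  0]
  [ 0,  0,  0, -1]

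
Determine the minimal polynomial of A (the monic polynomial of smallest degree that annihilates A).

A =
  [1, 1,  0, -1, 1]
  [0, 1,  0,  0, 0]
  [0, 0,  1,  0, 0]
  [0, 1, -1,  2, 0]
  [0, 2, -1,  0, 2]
x^2 - 3*x + 2

The characteristic polynomial is χ_A(x) = (x - 2)^2*(x - 1)^3, so the eigenvalues are known. The minimal polynomial is
  m_A(x) = Π_λ (x − λ)^{k_λ}
where k_λ is the size of the *largest* Jordan block for λ (equivalently, the smallest k with (A − λI)^k v = 0 for every generalised eigenvector v of λ).

  λ = 1: largest Jordan block has size 1, contributing (x − 1)
  λ = 2: largest Jordan block has size 1, contributing (x − 2)

So m_A(x) = (x - 2)*(x - 1) = x^2 - 3*x + 2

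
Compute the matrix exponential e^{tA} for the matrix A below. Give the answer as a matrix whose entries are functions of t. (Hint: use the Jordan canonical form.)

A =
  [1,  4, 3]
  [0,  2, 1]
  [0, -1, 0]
e^{tA} =
  [exp(t), t^2*exp(t)/2 + 4*t*exp(t), t^2*exp(t)/2 + 3*t*exp(t)]
  [0, t*exp(t) + exp(t), t*exp(t)]
  [0, -t*exp(t), -t*exp(t) + exp(t)]

Strategy: write A = P · J · P⁻¹ where J is a Jordan canonical form, so e^{tA} = P · e^{tJ} · P⁻¹, and e^{tJ} can be computed block-by-block.

A has Jordan form
J =
  [1, 1, 0]
  [0, 1, 1]
  [0, 0, 1]
(up to reordering of blocks).

Per-block formulas:
  For a 3×3 Jordan block J_3(1): exp(t · J_3(1)) = e^(1t)·(I + t·N + (t^2/2)·N^2), where N is the 3×3 nilpotent shift.

After assembling e^{tJ} and conjugating by P, we get:

e^{tA} =
  [exp(t), t^2*exp(t)/2 + 4*t*exp(t), t^2*exp(t)/2 + 3*t*exp(t)]
  [0, t*exp(t) + exp(t), t*exp(t)]
  [0, -t*exp(t), -t*exp(t) + exp(t)]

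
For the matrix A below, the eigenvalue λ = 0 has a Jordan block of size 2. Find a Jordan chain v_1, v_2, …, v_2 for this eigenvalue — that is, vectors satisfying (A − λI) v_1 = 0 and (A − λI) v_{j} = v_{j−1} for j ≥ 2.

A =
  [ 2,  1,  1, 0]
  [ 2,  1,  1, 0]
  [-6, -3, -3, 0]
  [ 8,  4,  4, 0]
A Jordan chain for λ = 0 of length 2:
v_1 = (2, 2, -6, 8)ᵀ
v_2 = (1, 0, 0, 0)ᵀ

Let N = A − (0)·I. We want v_2 with N^2 v_2 = 0 but N^1 v_2 ≠ 0; then v_{j-1} := N · v_j for j = 2, …, 2.

Pick v_2 = (1, 0, 0, 0)ᵀ.
Then v_1 = N · v_2 = (2, 2, -6, 8)ᵀ.

Sanity check: (A − (0)·I) v_1 = (0, 0, 0, 0)ᵀ = 0. ✓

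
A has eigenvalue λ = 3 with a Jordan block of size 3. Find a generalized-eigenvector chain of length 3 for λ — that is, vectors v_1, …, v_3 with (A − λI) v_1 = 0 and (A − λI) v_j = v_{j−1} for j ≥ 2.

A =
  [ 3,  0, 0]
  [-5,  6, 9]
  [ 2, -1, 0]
A Jordan chain for λ = 3 of length 3:
v_1 = (0, 3, -1)ᵀ
v_2 = (0, -5, 2)ᵀ
v_3 = (1, 0, 0)ᵀ

Let N = A − (3)·I. We want v_3 with N^3 v_3 = 0 but N^2 v_3 ≠ 0; then v_{j-1} := N · v_j for j = 3, …, 2.

Pick v_3 = (1, 0, 0)ᵀ.
Then v_2 = N · v_3 = (0, -5, 2)ᵀ.
Then v_1 = N · v_2 = (0, 3, -1)ᵀ.

Sanity check: (A − (3)·I) v_1 = (0, 0, 0)ᵀ = 0. ✓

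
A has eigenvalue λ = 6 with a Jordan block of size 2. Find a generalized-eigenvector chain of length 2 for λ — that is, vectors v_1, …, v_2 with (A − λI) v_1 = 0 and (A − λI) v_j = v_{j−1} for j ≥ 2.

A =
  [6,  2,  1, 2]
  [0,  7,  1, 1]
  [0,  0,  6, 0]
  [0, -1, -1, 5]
A Jordan chain for λ = 6 of length 2:
v_1 = (2, 1, 0, -1)ᵀ
v_2 = (0, 1, 0, 0)ᵀ

Let N = A − (6)·I. We want v_2 with N^2 v_2 = 0 but N^1 v_2 ≠ 0; then v_{j-1} := N · v_j for j = 2, …, 2.

Pick v_2 = (0, 1, 0, 0)ᵀ.
Then v_1 = N · v_2 = (2, 1, 0, -1)ᵀ.

Sanity check: (A − (6)·I) v_1 = (0, 0, 0, 0)ᵀ = 0. ✓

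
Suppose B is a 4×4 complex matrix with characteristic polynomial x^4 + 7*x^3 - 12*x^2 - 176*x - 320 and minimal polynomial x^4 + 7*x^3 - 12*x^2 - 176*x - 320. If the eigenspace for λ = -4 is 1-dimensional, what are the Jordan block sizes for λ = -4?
Block sizes for λ = -4: [3]

Step 1 — from the characteristic polynomial, algebraic multiplicity of λ = -4 is 3. From dim ker(B − (-4)·I) = 1, there are exactly 1 Jordan blocks for λ = -4.
Step 2 — from the minimal polynomial, the factor (x + 4)^3 tells us the largest block for λ = -4 has size 3.
Step 3 — with total size 3, 1 blocks, and largest block 3, the block sizes (in nonincreasing order) are [3].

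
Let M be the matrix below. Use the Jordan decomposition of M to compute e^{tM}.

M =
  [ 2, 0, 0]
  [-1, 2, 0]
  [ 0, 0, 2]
e^{tM} =
  [exp(2*t), 0, 0]
  [-t*exp(2*t), exp(2*t), 0]
  [0, 0, exp(2*t)]

Strategy: write M = P · J · P⁻¹ where J is a Jordan canonical form, so e^{tM} = P · e^{tJ} · P⁻¹, and e^{tJ} can be computed block-by-block.

M has Jordan form
J =
  [2, 1, 0]
  [0, 2, 0]
  [0, 0, 2]
(up to reordering of blocks).

Per-block formulas:
  For a 1×1 block at λ = 2: exp(t · [2]) = [e^(2t)].
  For a 2×2 Jordan block J_2(2): exp(t · J_2(2)) = e^(2t)·(I + t·N), where N is the 2×2 nilpotent shift.

After assembling e^{tJ} and conjugating by P, we get:

e^{tM} =
  [exp(2*t), 0, 0]
  [-t*exp(2*t), exp(2*t), 0]
  [0, 0, exp(2*t)]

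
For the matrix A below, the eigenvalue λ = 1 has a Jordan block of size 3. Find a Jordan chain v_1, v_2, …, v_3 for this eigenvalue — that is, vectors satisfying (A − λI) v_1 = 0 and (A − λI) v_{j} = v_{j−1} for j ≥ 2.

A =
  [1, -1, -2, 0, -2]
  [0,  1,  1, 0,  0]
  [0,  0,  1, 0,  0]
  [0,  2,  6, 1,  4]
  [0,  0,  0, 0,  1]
A Jordan chain for λ = 1 of length 3:
v_1 = (-1, 0, 0, 2, 0)ᵀ
v_2 = (-2, 1, 0, 6, 0)ᵀ
v_3 = (0, 0, 1, 0, 0)ᵀ

Let N = A − (1)·I. We want v_3 with N^3 v_3 = 0 but N^2 v_3 ≠ 0; then v_{j-1} := N · v_j for j = 3, …, 2.

Pick v_3 = (0, 0, 1, 0, 0)ᵀ.
Then v_2 = N · v_3 = (-2, 1, 0, 6, 0)ᵀ.
Then v_1 = N · v_2 = (-1, 0, 0, 2, 0)ᵀ.

Sanity check: (A − (1)·I) v_1 = (0, 0, 0, 0, 0)ᵀ = 0. ✓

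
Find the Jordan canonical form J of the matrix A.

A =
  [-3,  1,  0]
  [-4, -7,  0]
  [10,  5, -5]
J_2(-5) ⊕ J_1(-5)

The characteristic polynomial is
  det(x·I − A) = x^3 + 15*x^2 + 75*x + 125 = (x + 5)^3

Eigenvalues and multiplicities (the geometric multiplicity of λ is n − rank(A − λI), which equals the number of Jordan blocks for λ):
  λ = -5: algebraic multiplicity = 3, geometric multiplicity = 2

Determining the block sizes for each eigenvalue:
  λ = -5: 2 blocks summing to 3 forces exactly one block of size 2 and the rest size 1 → block sizes [2, 1]

Assembling the blocks gives a Jordan form
J =
  [-5,  1,  0]
  [ 0, -5,  0]
  [ 0,  0, -5]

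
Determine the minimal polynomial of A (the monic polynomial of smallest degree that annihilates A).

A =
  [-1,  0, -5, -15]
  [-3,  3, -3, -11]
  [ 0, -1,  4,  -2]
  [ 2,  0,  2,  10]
x^3 - 12*x^2 + 48*x - 64

The characteristic polynomial is χ_A(x) = (x - 4)^4, so the eigenvalues are known. The minimal polynomial is
  m_A(x) = Π_λ (x − λ)^{k_λ}
where k_λ is the size of the *largest* Jordan block for λ (equivalently, the smallest k with (A − λI)^k v = 0 for every generalised eigenvector v of λ).

  λ = 4: largest Jordan block has size 3, contributing (x − 4)^3

So m_A(x) = (x - 4)^3 = x^3 - 12*x^2 + 48*x - 64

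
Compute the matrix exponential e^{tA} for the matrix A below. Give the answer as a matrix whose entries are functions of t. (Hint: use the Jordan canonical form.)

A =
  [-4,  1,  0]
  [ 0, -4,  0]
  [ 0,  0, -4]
e^{tA} =
  [exp(-4*t), t*exp(-4*t), 0]
  [0, exp(-4*t), 0]
  [0, 0, exp(-4*t)]

Strategy: write A = P · J · P⁻¹ where J is a Jordan canonical form, so e^{tA} = P · e^{tJ} · P⁻¹, and e^{tJ} can be computed block-by-block.

A has Jordan form
J =
  [-4,  1,  0]
  [ 0, -4,  0]
  [ 0,  0, -4]
(up to reordering of blocks).

Per-block formulas:
  For a 1×1 block at λ = -4: exp(t · [-4]) = [e^(-4t)].
  For a 2×2 Jordan block J_2(-4): exp(t · J_2(-4)) = e^(-4t)·(I + t·N), where N is the 2×2 nilpotent shift.

After assembling e^{tJ} and conjugating by P, we get:

e^{tA} =
  [exp(-4*t), t*exp(-4*t), 0]
  [0, exp(-4*t), 0]
  [0, 0, exp(-4*t)]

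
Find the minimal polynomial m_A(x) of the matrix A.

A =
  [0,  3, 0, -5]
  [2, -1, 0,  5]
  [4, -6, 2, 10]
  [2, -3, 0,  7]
x^2 - 4*x + 4

The characteristic polynomial is χ_A(x) = (x - 2)^4, so the eigenvalues are known. The minimal polynomial is
  m_A(x) = Π_λ (x − λ)^{k_λ}
where k_λ is the size of the *largest* Jordan block for λ (equivalently, the smallest k with (A − λI)^k v = 0 for every generalised eigenvector v of λ).

  λ = 2: largest Jordan block has size 2, contributing (x − 2)^2

So m_A(x) = (x - 2)^2 = x^2 - 4*x + 4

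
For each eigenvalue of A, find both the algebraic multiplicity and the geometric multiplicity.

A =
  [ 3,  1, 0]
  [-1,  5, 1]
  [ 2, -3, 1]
λ = 3: alg = 3, geom = 1

Step 1 — factor the characteristic polynomial to read off the algebraic multiplicities:
  χ_A(x) = (x - 3)^3

Step 2 — compute geometric multiplicities via the rank-nullity identity g(λ) = n − rank(A − λI):
  rank(A − (3)·I) = 2, so dim ker(A − (3)·I) = n − 2 = 1

Summary:
  λ = 3: algebraic multiplicity = 3, geometric multiplicity = 1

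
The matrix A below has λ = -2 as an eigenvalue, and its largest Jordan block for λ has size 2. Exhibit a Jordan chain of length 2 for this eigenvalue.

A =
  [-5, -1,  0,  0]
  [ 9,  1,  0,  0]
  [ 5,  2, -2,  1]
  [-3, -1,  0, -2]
A Jordan chain for λ = -2 of length 2:
v_1 = (-3, 9, 5, -3)ᵀ
v_2 = (1, 0, 0, 0)ᵀ

Let N = A − (-2)·I. We want v_2 with N^2 v_2 = 0 but N^1 v_2 ≠ 0; then v_{j-1} := N · v_j for j = 2, …, 2.

Pick v_2 = (1, 0, 0, 0)ᵀ.
Then v_1 = N · v_2 = (-3, 9, 5, -3)ᵀ.

Sanity check: (A − (-2)·I) v_1 = (0, 0, 0, 0)ᵀ = 0. ✓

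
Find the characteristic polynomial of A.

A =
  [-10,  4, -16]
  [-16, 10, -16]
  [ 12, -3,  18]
x^3 - 18*x^2 + 108*x - 216

Expanding det(x·I − A) (e.g. by cofactor expansion or by noting that A is similar to its Jordan form J, which has the same characteristic polynomial as A) gives
  χ_A(x) = x^3 - 18*x^2 + 108*x - 216
which factors as (x - 6)^3. The eigenvalues (with algebraic multiplicities) are λ = 6 with multiplicity 3.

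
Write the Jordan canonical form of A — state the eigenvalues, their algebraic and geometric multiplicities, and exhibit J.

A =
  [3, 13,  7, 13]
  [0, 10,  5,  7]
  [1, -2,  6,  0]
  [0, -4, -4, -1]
J_1(3) ⊕ J_3(5)

The characteristic polynomial is
  det(x·I − A) = x^4 - 18*x^3 + 120*x^2 - 350*x + 375 = (x - 5)^3*(x - 3)

Eigenvalues and multiplicities (the geometric multiplicity of λ is n − rank(A − λI), which equals the number of Jordan blocks for λ):
  λ = 3: algebraic multiplicity = 1, geometric multiplicity = 1
  λ = 5: algebraic multiplicity = 3, geometric multiplicity = 1

Determining the block sizes for each eigenvalue:
  λ = 3: one block (gm = 1), so the single block has size am = 1 → block sizes [1]
  λ = 5: one block (gm = 1), so the single block has size am = 3 → block sizes [3]

Assembling the blocks gives a Jordan form
J =
  [3, 0, 0, 0]
  [0, 5, 1, 0]
  [0, 0, 5, 1]
  [0, 0, 0, 5]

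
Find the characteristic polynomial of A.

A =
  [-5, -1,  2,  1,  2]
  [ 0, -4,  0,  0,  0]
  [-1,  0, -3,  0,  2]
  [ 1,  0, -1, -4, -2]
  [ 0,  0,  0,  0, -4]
x^5 + 20*x^4 + 160*x^3 + 640*x^2 + 1280*x + 1024

Expanding det(x·I − A) (e.g. by cofactor expansion or by noting that A is similar to its Jordan form J, which has the same characteristic polynomial as A) gives
  χ_A(x) = x^5 + 20*x^4 + 160*x^3 + 640*x^2 + 1280*x + 1024
which factors as (x + 4)^5. The eigenvalues (with algebraic multiplicities) are λ = -4 with multiplicity 5.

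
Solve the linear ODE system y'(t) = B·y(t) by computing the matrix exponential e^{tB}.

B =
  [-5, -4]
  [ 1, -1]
e^{tB} =
  [-2*t*exp(-3*t) + exp(-3*t), -4*t*exp(-3*t)]
  [t*exp(-3*t), 2*t*exp(-3*t) + exp(-3*t)]

Strategy: write B = P · J · P⁻¹ where J is a Jordan canonical form, so e^{tB} = P · e^{tJ} · P⁻¹, and e^{tJ} can be computed block-by-block.

B has Jordan form
J =
  [-3,  1]
  [ 0, -3]
(up to reordering of blocks).

Per-block formulas:
  For a 2×2 Jordan block J_2(-3): exp(t · J_2(-3)) = e^(-3t)·(I + t·N), where N is the 2×2 nilpotent shift.

After assembling e^{tJ} and conjugating by P, we get:

e^{tB} =
  [-2*t*exp(-3*t) + exp(-3*t), -4*t*exp(-3*t)]
  [t*exp(-3*t), 2*t*exp(-3*t) + exp(-3*t)]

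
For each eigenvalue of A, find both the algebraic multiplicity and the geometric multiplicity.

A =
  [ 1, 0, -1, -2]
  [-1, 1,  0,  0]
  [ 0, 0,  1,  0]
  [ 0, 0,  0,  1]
λ = 1: alg = 4, geom = 2

Step 1 — factor the characteristic polynomial to read off the algebraic multiplicities:
  χ_A(x) = (x - 1)^4

Step 2 — compute geometric multiplicities via the rank-nullity identity g(λ) = n − rank(A − λI):
  rank(A − (1)·I) = 2, so dim ker(A − (1)·I) = n − 2 = 2

Summary:
  λ = 1: algebraic multiplicity = 4, geometric multiplicity = 2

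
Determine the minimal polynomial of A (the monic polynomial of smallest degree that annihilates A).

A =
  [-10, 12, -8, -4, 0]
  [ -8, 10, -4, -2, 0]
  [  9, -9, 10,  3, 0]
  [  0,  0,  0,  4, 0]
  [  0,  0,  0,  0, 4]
x^3 - 10*x^2 + 32*x - 32

The characteristic polynomial is χ_A(x) = (x - 4)^4*(x - 2), so the eigenvalues are known. The minimal polynomial is
  m_A(x) = Π_λ (x − λ)^{k_λ}
where k_λ is the size of the *largest* Jordan block for λ (equivalently, the smallest k with (A − λI)^k v = 0 for every generalised eigenvector v of λ).

  λ = 2: largest Jordan block has size 1, contributing (x − 2)
  λ = 4: largest Jordan block has size 2, contributing (x − 4)^2

So m_A(x) = (x - 4)^2*(x - 2) = x^3 - 10*x^2 + 32*x - 32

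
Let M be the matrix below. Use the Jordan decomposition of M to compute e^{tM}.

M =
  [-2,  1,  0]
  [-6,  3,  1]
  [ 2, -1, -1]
e^{tM} =
  [-t^2 - 2*t + 1, t^2/2 + t, t^2/2]
  [-2*t^2 - 6*t, t^2 + 3*t + 1, t^2 + t]
  [2*t, -t, 1 - t]

Strategy: write M = P · J · P⁻¹ where J is a Jordan canonical form, so e^{tM} = P · e^{tJ} · P⁻¹, and e^{tJ} can be computed block-by-block.

M has Jordan form
J =
  [0, 1, 0]
  [0, 0, 1]
  [0, 0, 0]
(up to reordering of blocks).

Per-block formulas:
  For a 3×3 Jordan block J_3(0): exp(t · J_3(0)) = e^(0t)·(I + t·N + (t^2/2)·N^2), where N is the 3×3 nilpotent shift.

After assembling e^{tJ} and conjugating by P, we get:

e^{tM} =
  [-t^2 - 2*t + 1, t^2/2 + t, t^2/2]
  [-2*t^2 - 6*t, t^2 + 3*t + 1, t^2 + t]
  [2*t, -t, 1 - t]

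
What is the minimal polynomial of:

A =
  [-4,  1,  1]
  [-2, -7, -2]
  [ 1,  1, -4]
x^2 + 10*x + 25

The characteristic polynomial is χ_A(x) = (x + 5)^3, so the eigenvalues are known. The minimal polynomial is
  m_A(x) = Π_λ (x − λ)^{k_λ}
where k_λ is the size of the *largest* Jordan block for λ (equivalently, the smallest k with (A − λI)^k v = 0 for every generalised eigenvector v of λ).

  λ = -5: largest Jordan block has size 2, contributing (x + 5)^2

So m_A(x) = (x + 5)^2 = x^2 + 10*x + 25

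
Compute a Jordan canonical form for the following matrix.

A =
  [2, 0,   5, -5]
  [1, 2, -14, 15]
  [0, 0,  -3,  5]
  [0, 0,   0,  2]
J_1(-3) ⊕ J_2(2) ⊕ J_1(2)

The characteristic polynomial is
  det(x·I − A) = x^4 - 3*x^3 - 6*x^2 + 28*x - 24 = (x - 2)^3*(x + 3)

Eigenvalues and multiplicities (the geometric multiplicity of λ is n − rank(A − λI), which equals the number of Jordan blocks for λ):
  λ = -3: algebraic multiplicity = 1, geometric multiplicity = 1
  λ = 2: algebraic multiplicity = 3, geometric multiplicity = 2

Determining the block sizes for each eigenvalue:
  λ = -3: one block (gm = 1), so the single block has size am = 1 → block sizes [1]
  λ = 2: 2 blocks summing to 3 forces exactly one block of size 2 and the rest size 1 → block sizes [2, 1]

Assembling the blocks gives a Jordan form
J =
  [-3, 0, 0, 0]
  [ 0, 2, 1, 0]
  [ 0, 0, 2, 0]
  [ 0, 0, 0, 2]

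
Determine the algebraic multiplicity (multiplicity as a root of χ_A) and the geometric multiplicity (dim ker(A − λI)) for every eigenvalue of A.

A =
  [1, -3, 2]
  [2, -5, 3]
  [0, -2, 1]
λ = -1: alg = 3, geom = 1

Step 1 — factor the characteristic polynomial to read off the algebraic multiplicities:
  χ_A(x) = (x + 1)^3

Step 2 — compute geometric multiplicities via the rank-nullity identity g(λ) = n − rank(A − λI):
  rank(A − (-1)·I) = 2, so dim ker(A − (-1)·I) = n − 2 = 1

Summary:
  λ = -1: algebraic multiplicity = 3, geometric multiplicity = 1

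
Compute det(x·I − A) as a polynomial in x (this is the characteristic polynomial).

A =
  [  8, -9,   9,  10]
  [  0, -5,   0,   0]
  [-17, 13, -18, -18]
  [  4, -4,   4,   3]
x^4 + 12*x^3 + 46*x^2 + 60*x + 25

Expanding det(x·I − A) (e.g. by cofactor expansion or by noting that A is similar to its Jordan form J, which has the same characteristic polynomial as A) gives
  χ_A(x) = x^4 + 12*x^3 + 46*x^2 + 60*x + 25
which factors as (x + 1)^2*(x + 5)^2. The eigenvalues (with algebraic multiplicities) are λ = -5 with multiplicity 2, λ = -1 with multiplicity 2.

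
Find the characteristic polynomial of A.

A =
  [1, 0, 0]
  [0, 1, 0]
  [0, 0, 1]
x^3 - 3*x^2 + 3*x - 1

Expanding det(x·I − A) (e.g. by cofactor expansion or by noting that A is similar to its Jordan form J, which has the same characteristic polynomial as A) gives
  χ_A(x) = x^3 - 3*x^2 + 3*x - 1
which factors as (x - 1)^3. The eigenvalues (with algebraic multiplicities) are λ = 1 with multiplicity 3.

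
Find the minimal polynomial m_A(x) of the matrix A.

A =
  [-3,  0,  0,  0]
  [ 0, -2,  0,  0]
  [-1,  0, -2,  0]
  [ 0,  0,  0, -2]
x^2 + 5*x + 6

The characteristic polynomial is χ_A(x) = (x + 2)^3*(x + 3), so the eigenvalues are known. The minimal polynomial is
  m_A(x) = Π_λ (x − λ)^{k_λ}
where k_λ is the size of the *largest* Jordan block for λ (equivalently, the smallest k with (A − λI)^k v = 0 for every generalised eigenvector v of λ).

  λ = -3: largest Jordan block has size 1, contributing (x + 3)
  λ = -2: largest Jordan block has size 1, contributing (x + 2)

So m_A(x) = (x + 2)*(x + 3) = x^2 + 5*x + 6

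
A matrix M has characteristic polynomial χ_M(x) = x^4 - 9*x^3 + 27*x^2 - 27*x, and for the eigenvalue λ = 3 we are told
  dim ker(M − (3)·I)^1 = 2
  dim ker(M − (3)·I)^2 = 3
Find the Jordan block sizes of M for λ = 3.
Block sizes for λ = 3: [2, 1]

From the dimensions of kernels of powers, the number of Jordan blocks of size at least j is d_j − d_{j−1} where d_j = dim ker(N^j) (with d_0 = 0). Computing the differences gives [2, 1].
The number of blocks of size exactly k is (#blocks of size ≥ k) − (#blocks of size ≥ k + 1), so the partition is: 1 block(s) of size 1, 1 block(s) of size 2.
In nonincreasing order the block sizes are [2, 1].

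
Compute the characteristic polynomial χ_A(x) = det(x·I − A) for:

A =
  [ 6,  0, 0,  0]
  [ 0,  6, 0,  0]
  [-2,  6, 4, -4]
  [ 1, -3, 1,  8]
x^4 - 24*x^3 + 216*x^2 - 864*x + 1296

Expanding det(x·I − A) (e.g. by cofactor expansion or by noting that A is similar to its Jordan form J, which has the same characteristic polynomial as A) gives
  χ_A(x) = x^4 - 24*x^3 + 216*x^2 - 864*x + 1296
which factors as (x - 6)^4. The eigenvalues (with algebraic multiplicities) are λ = 6 with multiplicity 4.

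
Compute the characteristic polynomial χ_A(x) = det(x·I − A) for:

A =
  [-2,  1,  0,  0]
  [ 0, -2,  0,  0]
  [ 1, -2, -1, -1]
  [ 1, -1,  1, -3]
x^4 + 8*x^3 + 24*x^2 + 32*x + 16

Expanding det(x·I − A) (e.g. by cofactor expansion or by noting that A is similar to its Jordan form J, which has the same characteristic polynomial as A) gives
  χ_A(x) = x^4 + 8*x^3 + 24*x^2 + 32*x + 16
which factors as (x + 2)^4. The eigenvalues (with algebraic multiplicities) are λ = -2 with multiplicity 4.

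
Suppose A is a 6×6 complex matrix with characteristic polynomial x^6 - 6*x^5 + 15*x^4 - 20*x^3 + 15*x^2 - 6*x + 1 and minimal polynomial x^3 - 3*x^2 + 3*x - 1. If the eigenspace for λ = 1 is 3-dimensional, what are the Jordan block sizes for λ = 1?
Block sizes for λ = 1: [3, 2, 1]

Step 1 — from the characteristic polynomial, algebraic multiplicity of λ = 1 is 6. From dim ker(A − (1)·I) = 3, there are exactly 3 Jordan blocks for λ = 1.
Step 2 — from the minimal polynomial, the factor (x − 1)^3 tells us the largest block for λ = 1 has size 3.
Step 3 — with total size 6, 3 blocks, and largest block 3, the block sizes (in nonincreasing order) are [3, 2, 1].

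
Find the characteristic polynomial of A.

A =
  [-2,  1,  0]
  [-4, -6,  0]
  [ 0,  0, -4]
x^3 + 12*x^2 + 48*x + 64

Expanding det(x·I − A) (e.g. by cofactor expansion or by noting that A is similar to its Jordan form J, which has the same characteristic polynomial as A) gives
  χ_A(x) = x^3 + 12*x^2 + 48*x + 64
which factors as (x + 4)^3. The eigenvalues (with algebraic multiplicities) are λ = -4 with multiplicity 3.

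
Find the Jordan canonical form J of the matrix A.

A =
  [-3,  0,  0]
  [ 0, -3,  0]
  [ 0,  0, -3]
J_1(-3) ⊕ J_1(-3) ⊕ J_1(-3)

The characteristic polynomial is
  det(x·I − A) = x^3 + 9*x^2 + 27*x + 27 = (x + 3)^3

Eigenvalues and multiplicities (the geometric multiplicity of λ is n − rank(A − λI), which equals the number of Jordan blocks for λ):
  λ = -3: algebraic multiplicity = 3, geometric multiplicity = 3

Determining the block sizes for each eigenvalue:
  λ = -3: gm = am = 3, so every block has size 1 → block sizes [1, 1, 1]

Assembling the blocks gives a Jordan form
J =
  [-3,  0,  0]
  [ 0, -3,  0]
  [ 0,  0, -3]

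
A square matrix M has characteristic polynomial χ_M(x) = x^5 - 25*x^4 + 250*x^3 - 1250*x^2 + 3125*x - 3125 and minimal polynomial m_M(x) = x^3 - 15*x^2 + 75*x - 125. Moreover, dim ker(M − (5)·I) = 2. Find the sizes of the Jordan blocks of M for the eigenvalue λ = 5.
Block sizes for λ = 5: [3, 2]

Step 1 — from the characteristic polynomial, algebraic multiplicity of λ = 5 is 5. From dim ker(M − (5)·I) = 2, there are exactly 2 Jordan blocks for λ = 5.
Step 2 — from the minimal polynomial, the factor (x − 5)^3 tells us the largest block for λ = 5 has size 3.
Step 3 — with total size 5, 2 blocks, and largest block 3, the block sizes (in nonincreasing order) are [3, 2].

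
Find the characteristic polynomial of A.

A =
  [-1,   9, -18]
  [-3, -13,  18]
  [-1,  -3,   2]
x^3 + 12*x^2 + 48*x + 64

Expanding det(x·I − A) (e.g. by cofactor expansion or by noting that A is similar to its Jordan form J, which has the same characteristic polynomial as A) gives
  χ_A(x) = x^3 + 12*x^2 + 48*x + 64
which factors as (x + 4)^3. The eigenvalues (with algebraic multiplicities) are λ = -4 with multiplicity 3.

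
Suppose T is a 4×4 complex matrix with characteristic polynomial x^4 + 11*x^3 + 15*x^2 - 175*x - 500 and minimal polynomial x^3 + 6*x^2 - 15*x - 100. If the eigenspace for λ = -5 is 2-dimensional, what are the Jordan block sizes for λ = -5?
Block sizes for λ = -5: [2, 1]

Step 1 — from the characteristic polynomial, algebraic multiplicity of λ = -5 is 3. From dim ker(T − (-5)·I) = 2, there are exactly 2 Jordan blocks for λ = -5.
Step 2 — from the minimal polynomial, the factor (x + 5)^2 tells us the largest block for λ = -5 has size 2.
Step 3 — with total size 3, 2 blocks, and largest block 2, the block sizes (in nonincreasing order) are [2, 1].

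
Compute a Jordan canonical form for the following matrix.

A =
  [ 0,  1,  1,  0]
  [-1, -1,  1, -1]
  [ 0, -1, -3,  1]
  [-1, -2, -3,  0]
J_2(-1) ⊕ J_2(-1)

The characteristic polynomial is
  det(x·I − A) = x^4 + 4*x^3 + 6*x^2 + 4*x + 1 = (x + 1)^4

Eigenvalues and multiplicities (the geometric multiplicity of λ is n − rank(A − λI), which equals the number of Jordan blocks for λ):
  λ = -1: algebraic multiplicity = 4, geometric multiplicity = 2

Determining the block sizes for each eigenvalue:
  λ = -1: with am = 4 and gm = 2, the partition is not yet determined (e.g. several partitions of 4 into 2 parts exist). Let N = A − (-1)·I. Computing rank(N^1) = 2, rank(N^2) = 0; the number of blocks of size ≥ j is rank(N^{j−1}) − rank(N^j), giving [2, 2]. So we have 2 block(s) of size 2 → block sizes [2, 2]

Assembling the blocks gives a Jordan form
J =
  [-1,  1,  0,  0]
  [ 0, -1,  0,  0]
  [ 0,  0, -1,  1]
  [ 0,  0,  0, -1]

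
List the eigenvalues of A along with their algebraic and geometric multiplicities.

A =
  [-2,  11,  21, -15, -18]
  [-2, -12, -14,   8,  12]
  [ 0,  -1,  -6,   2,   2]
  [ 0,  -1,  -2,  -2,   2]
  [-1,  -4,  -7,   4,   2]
λ = -4: alg = 5, geom = 2

Step 1 — factor the characteristic polynomial to read off the algebraic multiplicities:
  χ_A(x) = (x + 4)^5

Step 2 — compute geometric multiplicities via the rank-nullity identity g(λ) = n − rank(A − λI):
  rank(A − (-4)·I) = 3, so dim ker(A − (-4)·I) = n − 3 = 2

Summary:
  λ = -4: algebraic multiplicity = 5, geometric multiplicity = 2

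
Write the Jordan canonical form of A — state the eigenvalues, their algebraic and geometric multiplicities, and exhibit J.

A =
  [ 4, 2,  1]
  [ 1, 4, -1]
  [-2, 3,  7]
J_3(5)

The characteristic polynomial is
  det(x·I − A) = x^3 - 15*x^2 + 75*x - 125 = (x - 5)^3

Eigenvalues and multiplicities (the geometric multiplicity of λ is n − rank(A − λI), which equals the number of Jordan blocks for λ):
  λ = 5: algebraic multiplicity = 3, geometric multiplicity = 1

Determining the block sizes for each eigenvalue:
  λ = 5: one block (gm = 1), so the single block has size am = 3 → block sizes [3]

Assembling the blocks gives a Jordan form
J =
  [5, 1, 0]
  [0, 5, 1]
  [0, 0, 5]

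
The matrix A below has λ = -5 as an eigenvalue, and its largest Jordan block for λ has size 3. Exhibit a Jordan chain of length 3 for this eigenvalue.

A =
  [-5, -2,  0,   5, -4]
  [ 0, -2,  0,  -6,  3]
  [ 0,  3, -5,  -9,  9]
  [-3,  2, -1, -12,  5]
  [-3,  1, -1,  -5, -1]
A Jordan chain for λ = -5 of length 3:
v_1 = (-3, 9, 0, 6, 3)ᵀ
v_2 = (0, 0, 0, -3, -3)ᵀ
v_3 = (1, 0, 0, 0, 0)ᵀ

Let N = A − (-5)·I. We want v_3 with N^3 v_3 = 0 but N^2 v_3 ≠ 0; then v_{j-1} := N · v_j for j = 3, …, 2.

Pick v_3 = (1, 0, 0, 0, 0)ᵀ.
Then v_2 = N · v_3 = (0, 0, 0, -3, -3)ᵀ.
Then v_1 = N · v_2 = (-3, 9, 0, 6, 3)ᵀ.

Sanity check: (A − (-5)·I) v_1 = (0, 0, 0, 0, 0)ᵀ = 0. ✓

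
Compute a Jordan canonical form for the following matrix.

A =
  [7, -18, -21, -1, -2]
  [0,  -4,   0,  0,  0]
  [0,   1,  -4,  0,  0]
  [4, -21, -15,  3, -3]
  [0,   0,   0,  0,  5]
J_2(-4) ⊕ J_3(5)

The characteristic polynomial is
  det(x·I − A) = x^5 - 7*x^4 - 29*x^3 + 235*x^2 + 200*x - 2000 = (x - 5)^3*(x + 4)^2

Eigenvalues and multiplicities (the geometric multiplicity of λ is n − rank(A − λI), which equals the number of Jordan blocks for λ):
  λ = -4: algebraic multiplicity = 2, geometric multiplicity = 1
  λ = 5: algebraic multiplicity = 3, geometric multiplicity = 1

Determining the block sizes for each eigenvalue:
  λ = -4: one block (gm = 1), so the single block has size am = 2 → block sizes [2]
  λ = 5: one block (gm = 1), so the single block has size am = 3 → block sizes [3]

Assembling the blocks gives a Jordan form
J =
  [-4,  1, 0, 0, 0]
  [ 0, -4, 0, 0, 0]
  [ 0,  0, 5, 1, 0]
  [ 0,  0, 0, 5, 1]
  [ 0,  0, 0, 0, 5]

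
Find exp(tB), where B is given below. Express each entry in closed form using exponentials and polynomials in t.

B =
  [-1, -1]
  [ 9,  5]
e^{tB} =
  [-3*t*exp(2*t) + exp(2*t), -t*exp(2*t)]
  [9*t*exp(2*t), 3*t*exp(2*t) + exp(2*t)]

Strategy: write B = P · J · P⁻¹ where J is a Jordan canonical form, so e^{tB} = P · e^{tJ} · P⁻¹, and e^{tJ} can be computed block-by-block.

B has Jordan form
J =
  [2, 1]
  [0, 2]
(up to reordering of blocks).

Per-block formulas:
  For a 2×2 Jordan block J_2(2): exp(t · J_2(2)) = e^(2t)·(I + t·N), where N is the 2×2 nilpotent shift.

After assembling e^{tJ} and conjugating by P, we get:

e^{tB} =
  [-3*t*exp(2*t) + exp(2*t), -t*exp(2*t)]
  [9*t*exp(2*t), 3*t*exp(2*t) + exp(2*t)]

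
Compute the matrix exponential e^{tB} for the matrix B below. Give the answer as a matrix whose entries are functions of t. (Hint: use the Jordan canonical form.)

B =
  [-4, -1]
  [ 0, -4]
e^{tB} =
  [exp(-4*t), -t*exp(-4*t)]
  [0, exp(-4*t)]

Strategy: write B = P · J · P⁻¹ where J is a Jordan canonical form, so e^{tB} = P · e^{tJ} · P⁻¹, and e^{tJ} can be computed block-by-block.

B has Jordan form
J =
  [-4,  1]
  [ 0, -4]
(up to reordering of blocks).

Per-block formulas:
  For a 2×2 Jordan block J_2(-4): exp(t · J_2(-4)) = e^(-4t)·(I + t·N), where N is the 2×2 nilpotent shift.

After assembling e^{tJ} and conjugating by P, we get:

e^{tB} =
  [exp(-4*t), -t*exp(-4*t)]
  [0, exp(-4*t)]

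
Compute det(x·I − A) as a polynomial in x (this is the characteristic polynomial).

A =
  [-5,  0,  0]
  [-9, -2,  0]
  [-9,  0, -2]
x^3 + 9*x^2 + 24*x + 20

Expanding det(x·I − A) (e.g. by cofactor expansion or by noting that A is similar to its Jordan form J, which has the same characteristic polynomial as A) gives
  χ_A(x) = x^3 + 9*x^2 + 24*x + 20
which factors as (x + 2)^2*(x + 5). The eigenvalues (with algebraic multiplicities) are λ = -5 with multiplicity 1, λ = -2 with multiplicity 2.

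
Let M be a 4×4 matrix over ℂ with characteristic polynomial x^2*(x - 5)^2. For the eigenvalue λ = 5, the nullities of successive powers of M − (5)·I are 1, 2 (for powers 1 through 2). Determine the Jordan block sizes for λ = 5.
Block sizes for λ = 5: [2]

From the dimensions of kernels of powers, the number of Jordan blocks of size at least j is d_j − d_{j−1} where d_j = dim ker(N^j) (with d_0 = 0). Computing the differences gives [1, 1].
The number of blocks of size exactly k is (#blocks of size ≥ k) − (#blocks of size ≥ k + 1), so the partition is: 1 block(s) of size 2.
In nonincreasing order the block sizes are [2].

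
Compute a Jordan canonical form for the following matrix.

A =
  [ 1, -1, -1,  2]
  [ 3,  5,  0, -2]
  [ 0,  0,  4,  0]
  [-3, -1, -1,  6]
J_3(4) ⊕ J_1(4)

The characteristic polynomial is
  det(x·I − A) = x^4 - 16*x^3 + 96*x^2 - 256*x + 256 = (x - 4)^4

Eigenvalues and multiplicities (the geometric multiplicity of λ is n − rank(A − λI), which equals the number of Jordan blocks for λ):
  λ = 4: algebraic multiplicity = 4, geometric multiplicity = 2

Determining the block sizes for each eigenvalue:
  λ = 4: with am = 4 and gm = 2, the partition is not yet determined (e.g. several partitions of 4 into 2 parts exist). Let N = A − (4)·I. Computing rank(N^1) = 2, rank(N^2) = 1, rank(N^3) = 0; the number of blocks of size ≥ j is rank(N^{j−1}) − rank(N^j), giving [2, 1, 1]. So we have 1 block(s) of size 3, 1 block(s) of size 1 → block sizes [3, 1]

Assembling the blocks gives a Jordan form
J =
  [4, 1, 0, 0]
  [0, 4, 1, 0]
  [0, 0, 4, 0]
  [0, 0, 0, 4]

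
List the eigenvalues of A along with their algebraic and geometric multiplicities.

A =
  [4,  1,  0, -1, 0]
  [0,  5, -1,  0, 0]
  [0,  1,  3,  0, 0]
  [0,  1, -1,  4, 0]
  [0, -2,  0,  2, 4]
λ = 4: alg = 5, geom = 3

Step 1 — factor the characteristic polynomial to read off the algebraic multiplicities:
  χ_A(x) = (x - 4)^5

Step 2 — compute geometric multiplicities via the rank-nullity identity g(λ) = n − rank(A − λI):
  rank(A − (4)·I) = 2, so dim ker(A − (4)·I) = n − 2 = 3

Summary:
  λ = 4: algebraic multiplicity = 5, geometric multiplicity = 3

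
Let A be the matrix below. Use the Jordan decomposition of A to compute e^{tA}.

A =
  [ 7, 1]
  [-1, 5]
e^{tA} =
  [t*exp(6*t) + exp(6*t), t*exp(6*t)]
  [-t*exp(6*t), -t*exp(6*t) + exp(6*t)]

Strategy: write A = P · J · P⁻¹ where J is a Jordan canonical form, so e^{tA} = P · e^{tJ} · P⁻¹, and e^{tJ} can be computed block-by-block.

A has Jordan form
J =
  [6, 1]
  [0, 6]
(up to reordering of blocks).

Per-block formulas:
  For a 2×2 Jordan block J_2(6): exp(t · J_2(6)) = e^(6t)·(I + t·N), where N is the 2×2 nilpotent shift.

After assembling e^{tJ} and conjugating by P, we get:

e^{tA} =
  [t*exp(6*t) + exp(6*t), t*exp(6*t)]
  [-t*exp(6*t), -t*exp(6*t) + exp(6*t)]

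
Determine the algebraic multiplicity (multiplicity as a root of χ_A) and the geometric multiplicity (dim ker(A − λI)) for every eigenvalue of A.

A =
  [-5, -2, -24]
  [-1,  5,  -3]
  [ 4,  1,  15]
λ = 3: alg = 1, geom = 1; λ = 6: alg = 2, geom = 1

Step 1 — factor the characteristic polynomial to read off the algebraic multiplicities:
  χ_A(x) = (x - 6)^2*(x - 3)

Step 2 — compute geometric multiplicities via the rank-nullity identity g(λ) = n − rank(A − λI):
  rank(A − (3)·I) = 2, so dim ker(A − (3)·I) = n − 2 = 1
  rank(A − (6)·I) = 2, so dim ker(A − (6)·I) = n − 2 = 1

Summary:
  λ = 3: algebraic multiplicity = 1, geometric multiplicity = 1
  λ = 6: algebraic multiplicity = 2, geometric multiplicity = 1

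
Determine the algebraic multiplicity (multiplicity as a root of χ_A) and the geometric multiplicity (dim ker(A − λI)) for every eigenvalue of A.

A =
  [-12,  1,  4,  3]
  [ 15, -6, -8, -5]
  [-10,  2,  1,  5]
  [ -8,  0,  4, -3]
λ = -5: alg = 4, geom = 2

Step 1 — factor the characteristic polynomial to read off the algebraic multiplicities:
  χ_A(x) = (x + 5)^4

Step 2 — compute geometric multiplicities via the rank-nullity identity g(λ) = n − rank(A − λI):
  rank(A − (-5)·I) = 2, so dim ker(A − (-5)·I) = n − 2 = 2

Summary:
  λ = -5: algebraic multiplicity = 4, geometric multiplicity = 2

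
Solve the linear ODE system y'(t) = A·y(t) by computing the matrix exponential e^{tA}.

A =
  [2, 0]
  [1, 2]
e^{tA} =
  [exp(2*t), 0]
  [t*exp(2*t), exp(2*t)]

Strategy: write A = P · J · P⁻¹ where J is a Jordan canonical form, so e^{tA} = P · e^{tJ} · P⁻¹, and e^{tJ} can be computed block-by-block.

A has Jordan form
J =
  [2, 1]
  [0, 2]
(up to reordering of blocks).

Per-block formulas:
  For a 2×2 Jordan block J_2(2): exp(t · J_2(2)) = e^(2t)·(I + t·N), where N is the 2×2 nilpotent shift.

After assembling e^{tJ} and conjugating by P, we get:

e^{tA} =
  [exp(2*t), 0]
  [t*exp(2*t), exp(2*t)]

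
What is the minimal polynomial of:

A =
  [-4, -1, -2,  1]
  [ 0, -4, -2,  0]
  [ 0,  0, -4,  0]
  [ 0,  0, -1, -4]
x^3 + 12*x^2 + 48*x + 64

The characteristic polynomial is χ_A(x) = (x + 4)^4, so the eigenvalues are known. The minimal polynomial is
  m_A(x) = Π_λ (x − λ)^{k_λ}
where k_λ is the size of the *largest* Jordan block for λ (equivalently, the smallest k with (A − λI)^k v = 0 for every generalised eigenvector v of λ).

  λ = -4: largest Jordan block has size 3, contributing (x + 4)^3

So m_A(x) = (x + 4)^3 = x^3 + 12*x^2 + 48*x + 64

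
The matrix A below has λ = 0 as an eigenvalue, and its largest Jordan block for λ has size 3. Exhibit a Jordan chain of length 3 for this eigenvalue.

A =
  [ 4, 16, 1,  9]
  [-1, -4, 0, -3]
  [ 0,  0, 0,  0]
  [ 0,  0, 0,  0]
A Jordan chain for λ = 0 of length 3:
v_1 = (4, -1, 0, 0)ᵀ
v_2 = (1, 0, 0, 0)ᵀ
v_3 = (0, 0, 1, 0)ᵀ

Let N = A − (0)·I. We want v_3 with N^3 v_3 = 0 but N^2 v_3 ≠ 0; then v_{j-1} := N · v_j for j = 3, …, 2.

Pick v_3 = (0, 0, 1, 0)ᵀ.
Then v_2 = N · v_3 = (1, 0, 0, 0)ᵀ.
Then v_1 = N · v_2 = (4, -1, 0, 0)ᵀ.

Sanity check: (A − (0)·I) v_1 = (0, 0, 0, 0)ᵀ = 0. ✓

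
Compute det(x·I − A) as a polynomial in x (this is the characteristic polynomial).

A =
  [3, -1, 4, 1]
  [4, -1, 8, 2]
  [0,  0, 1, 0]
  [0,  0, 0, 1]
x^4 - 4*x^3 + 6*x^2 - 4*x + 1

Expanding det(x·I − A) (e.g. by cofactor expansion or by noting that A is similar to its Jordan form J, which has the same characteristic polynomial as A) gives
  χ_A(x) = x^4 - 4*x^3 + 6*x^2 - 4*x + 1
which factors as (x - 1)^4. The eigenvalues (with algebraic multiplicities) are λ = 1 with multiplicity 4.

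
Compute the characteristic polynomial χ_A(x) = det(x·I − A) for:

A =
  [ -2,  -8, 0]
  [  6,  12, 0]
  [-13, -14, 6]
x^3 - 16*x^2 + 84*x - 144

Expanding det(x·I − A) (e.g. by cofactor expansion or by noting that A is similar to its Jordan form J, which has the same characteristic polynomial as A) gives
  χ_A(x) = x^3 - 16*x^2 + 84*x - 144
which factors as (x - 6)^2*(x - 4). The eigenvalues (with algebraic multiplicities) are λ = 4 with multiplicity 1, λ = 6 with multiplicity 2.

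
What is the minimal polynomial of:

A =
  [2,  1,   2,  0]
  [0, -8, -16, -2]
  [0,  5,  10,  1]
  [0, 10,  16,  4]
x^2 - 4*x + 4

The characteristic polynomial is χ_A(x) = (x - 2)^4, so the eigenvalues are known. The minimal polynomial is
  m_A(x) = Π_λ (x − λ)^{k_λ}
where k_λ is the size of the *largest* Jordan block for λ (equivalently, the smallest k with (A − λI)^k v = 0 for every generalised eigenvector v of λ).

  λ = 2: largest Jordan block has size 2, contributing (x − 2)^2

So m_A(x) = (x - 2)^2 = x^2 - 4*x + 4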